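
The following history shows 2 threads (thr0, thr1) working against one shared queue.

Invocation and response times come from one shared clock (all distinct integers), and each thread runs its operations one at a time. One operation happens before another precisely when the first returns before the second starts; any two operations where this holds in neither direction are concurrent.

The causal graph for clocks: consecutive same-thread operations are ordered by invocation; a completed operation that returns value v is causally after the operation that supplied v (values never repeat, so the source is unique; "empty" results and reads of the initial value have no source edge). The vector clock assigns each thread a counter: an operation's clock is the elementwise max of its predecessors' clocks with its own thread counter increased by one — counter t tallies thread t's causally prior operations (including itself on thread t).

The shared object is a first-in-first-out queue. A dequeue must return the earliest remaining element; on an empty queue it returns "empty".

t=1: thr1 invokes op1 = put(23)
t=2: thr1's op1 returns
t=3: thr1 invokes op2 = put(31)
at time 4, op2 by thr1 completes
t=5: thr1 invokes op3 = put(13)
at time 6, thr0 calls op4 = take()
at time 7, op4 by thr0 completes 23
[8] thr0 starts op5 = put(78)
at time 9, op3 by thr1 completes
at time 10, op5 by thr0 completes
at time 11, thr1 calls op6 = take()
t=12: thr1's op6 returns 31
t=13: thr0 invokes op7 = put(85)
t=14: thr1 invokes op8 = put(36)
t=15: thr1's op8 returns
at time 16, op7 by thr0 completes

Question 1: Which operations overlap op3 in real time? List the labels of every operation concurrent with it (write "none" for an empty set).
op3 spans [5,9]: anything still running between times 5 and 9 counts as concurrent
op1 [1,2]: before
op2 [3,4]: before
op4 [6,7]: concurrent
op5 [8,10]: concurrent
op6 [11,12]: after
op7 [13,16]: after
op8 [14,15]: after

op4, op5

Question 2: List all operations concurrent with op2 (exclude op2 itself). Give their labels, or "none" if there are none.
overlap test against op2 [3,4]: concurrent iff the interval meets 3..4
op1 [1,2]: before
op3 [5,9]: after
op4 [6,7]: after
op5 [8,10]: after
op6 [11,12]: after
op7 [13,16]: after
op8 [14,15]: after

none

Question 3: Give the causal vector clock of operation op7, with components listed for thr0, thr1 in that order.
VC(op1, invoked at 1): no causal predecessors; +1 on thr1 → (0, 1)
op2 (invocation 3): componentwise max over VC(op1)=(0, 1), +1 at thr1, giving (0, 2)
op4 (invocation 6): componentwise max over VC(op1)=(0, 1), +1 at thr0, giving (1, 1)
op3 (invocation 5): componentwise max over VC(op2)=(0, 2), +1 at thr1, giving (0, 3)
op5 (invocation 8): componentwise max over VC(op4)=(1, 1), +1 at thr0, giving (2, 1)
op6 (invocation 11): componentwise max over VC(op2)=(0, 2), VC(op3)=(0, 3), +1 at thr1, giving (0, 4)
op7 (invocation 13): componentwise max over VC(op5)=(2, 1), +1 at thr0, giving (3, 1)
op8 (invocation 14): componentwise max over VC(op6)=(0, 4), +1 at thr1, giving (0, 5)
target: VC(op7) = (3, 1)

(3, 1)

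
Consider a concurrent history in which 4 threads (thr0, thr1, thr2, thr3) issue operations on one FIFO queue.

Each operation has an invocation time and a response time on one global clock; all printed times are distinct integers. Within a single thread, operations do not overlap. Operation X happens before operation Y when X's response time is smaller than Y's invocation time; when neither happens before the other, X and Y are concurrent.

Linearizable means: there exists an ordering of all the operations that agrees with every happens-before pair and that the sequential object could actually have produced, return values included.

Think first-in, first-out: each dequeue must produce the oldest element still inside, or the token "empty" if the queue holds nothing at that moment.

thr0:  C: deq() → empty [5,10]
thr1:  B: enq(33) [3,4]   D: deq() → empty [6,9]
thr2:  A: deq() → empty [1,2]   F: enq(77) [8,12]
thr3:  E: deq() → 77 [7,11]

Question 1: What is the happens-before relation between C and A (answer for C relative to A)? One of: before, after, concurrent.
C spans [5,10], A spans [1,2]
resp(A)=2 < inv(C)=5

after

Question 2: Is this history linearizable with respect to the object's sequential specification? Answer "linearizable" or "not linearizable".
the violation lands at event 11, E's response at time 11: events 1..10 linearize, events 1..11 do not
5 completed operations, 6 real-time-consistent orders — every FIFO queue replay fails
no completion choice of the 1 pending operation (F) rescues it — every subset was tried
take A, B, C, D, E (pending dropped): step 3 already fails, because C deq() → empty cannot occur there
take A, B, C, E, D (pending dropped): step 3 already fails, because C deq() → empty cannot occur there

not linearizable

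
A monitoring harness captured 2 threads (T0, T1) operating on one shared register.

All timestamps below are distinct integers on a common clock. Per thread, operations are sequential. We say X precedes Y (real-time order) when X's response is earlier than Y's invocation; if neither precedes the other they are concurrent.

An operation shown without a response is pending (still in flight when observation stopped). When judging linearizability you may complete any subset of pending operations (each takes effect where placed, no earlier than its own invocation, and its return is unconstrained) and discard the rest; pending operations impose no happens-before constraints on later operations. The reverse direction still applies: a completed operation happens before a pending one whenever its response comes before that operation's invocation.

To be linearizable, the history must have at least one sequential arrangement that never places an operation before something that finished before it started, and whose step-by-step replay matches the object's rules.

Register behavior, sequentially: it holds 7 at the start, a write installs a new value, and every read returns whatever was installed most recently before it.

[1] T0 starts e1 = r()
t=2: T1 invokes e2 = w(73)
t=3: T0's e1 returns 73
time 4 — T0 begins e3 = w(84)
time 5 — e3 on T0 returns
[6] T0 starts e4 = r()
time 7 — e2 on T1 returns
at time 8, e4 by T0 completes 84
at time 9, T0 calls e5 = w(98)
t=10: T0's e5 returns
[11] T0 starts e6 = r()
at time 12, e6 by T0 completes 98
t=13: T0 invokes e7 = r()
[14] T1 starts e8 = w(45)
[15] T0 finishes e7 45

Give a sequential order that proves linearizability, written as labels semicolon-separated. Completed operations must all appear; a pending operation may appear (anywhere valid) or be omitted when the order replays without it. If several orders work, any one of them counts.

1. e2 w(73), leaving value 73
2. e1 r() → 73, leaving value 73
3. e3 w(84), leaving value 84
4. e4 r() → 84, leaving value 84
5. e5 w(98), leaving value 98
6. e6 r() → 98, leaving value 98
7. e8 w(45) (pending, included), leaving value 45
8. e7 r() → 45, leaving value 45

e2; e1; e3; e4; e5; e6; e8; e7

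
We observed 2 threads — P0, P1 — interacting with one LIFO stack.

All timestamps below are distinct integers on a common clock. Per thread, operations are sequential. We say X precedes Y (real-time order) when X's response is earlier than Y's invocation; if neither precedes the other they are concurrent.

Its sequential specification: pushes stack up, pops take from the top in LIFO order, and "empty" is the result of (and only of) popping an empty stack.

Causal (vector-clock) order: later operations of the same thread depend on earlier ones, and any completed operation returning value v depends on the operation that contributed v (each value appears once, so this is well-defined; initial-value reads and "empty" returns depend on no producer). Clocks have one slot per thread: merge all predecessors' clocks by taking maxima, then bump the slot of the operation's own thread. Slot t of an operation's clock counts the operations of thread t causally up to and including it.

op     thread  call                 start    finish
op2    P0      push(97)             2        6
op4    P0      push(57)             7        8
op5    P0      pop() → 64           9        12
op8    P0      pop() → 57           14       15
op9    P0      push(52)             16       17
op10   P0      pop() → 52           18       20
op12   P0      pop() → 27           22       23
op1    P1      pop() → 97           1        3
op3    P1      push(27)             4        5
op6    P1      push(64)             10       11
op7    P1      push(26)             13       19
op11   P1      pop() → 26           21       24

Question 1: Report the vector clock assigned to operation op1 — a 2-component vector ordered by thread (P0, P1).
(1, 1)

no predecessors for op2 (invoked 2): P0 increments from zero → (1, 0)
invoked at 1, op1 merges VC(op2)=(1, 0) and bumps P1's slot → (1, 1)
invoked at 7, op4 merges VC(op2)=(1, 0) and bumps P0's slot → (2, 0)
invoked at 4, op3 merges VC(op1)=(1, 1) and bumps P1's slot → (1, 2)
invoked at 10, op6 merges VC(op3)=(1, 2) and bumps P1's slot → (1, 3)
invoked at 13, op7 merges VC(op6)=(1, 3) and bumps P1's slot → (1, 4)
invoked at 21, op11 merges VC(op7)=(1, 4) and bumps P1's slot → (1, 5)
invoked at 9, op5 merges VC(op4)=(2, 0), VC(op6)=(1, 3) and bumps P0's slot → (3, 3)
invoked at 14, op8 merges VC(op4)=(2, 0), VC(op5)=(3, 3) and bumps P0's slot → (4, 3)
invoked at 16, op9 merges VC(op8)=(4, 3) and bumps P0's slot → (5, 3)
invoked at 18, op10 merges VC(op9)=(5, 3) and bumps P0's slot → (6, 3)
invoked at 22, op12 merges VC(op3)=(1, 2), VC(op10)=(6, 3) and bumps P0's slot → (7, 3)
target: VC(op1) = (1, 1)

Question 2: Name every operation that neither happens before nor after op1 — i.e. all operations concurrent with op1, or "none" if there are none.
op2

op1 spans [1,3]: anything still running between times 1 and 3 counts as concurrent
op2 [2,6]: concurrent
op3 [4,5]: after
op4 [7,8]: after
op5 [9,12]: after
op6 [10,11]: after
op7 [13,19]: after
op8 [14,15]: after
op9 [16,17]: after
op10 [18,20]: after
op11 [21,24]: after
op12 [22,23]: after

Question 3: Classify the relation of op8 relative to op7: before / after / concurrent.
concurrent

op8 spans [14,15], op7 spans [13,19]
the intervals overlap in both directions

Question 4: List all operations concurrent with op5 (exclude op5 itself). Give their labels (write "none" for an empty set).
op6

concurrent with op5 ([9,12]): every op whose interval crosses 9..12
op1 [1,3]: before
op2 [2,6]: before
op3 [4,5]: before
op4 [7,8]: before
op6 [10,11]: concurrent
op7 [13,19]: after
op8 [14,15]: after
op9 [16,17]: after
op10 [18,20]: after
op11 [21,24]: after
op12 [22,23]: after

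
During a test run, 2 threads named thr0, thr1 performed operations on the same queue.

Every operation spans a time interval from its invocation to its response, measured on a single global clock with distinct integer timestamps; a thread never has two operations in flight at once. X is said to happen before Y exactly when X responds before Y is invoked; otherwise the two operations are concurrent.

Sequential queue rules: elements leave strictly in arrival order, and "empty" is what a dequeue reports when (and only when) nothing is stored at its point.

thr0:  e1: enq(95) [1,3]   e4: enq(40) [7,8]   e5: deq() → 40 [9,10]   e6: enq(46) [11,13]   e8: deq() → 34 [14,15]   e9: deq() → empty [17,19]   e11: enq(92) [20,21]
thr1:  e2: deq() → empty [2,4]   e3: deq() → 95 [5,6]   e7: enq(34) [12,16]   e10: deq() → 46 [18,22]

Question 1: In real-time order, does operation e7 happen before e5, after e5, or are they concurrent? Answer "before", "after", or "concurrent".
e7 spans [12,16], e5 spans [9,10]
resp(e5)=10 < inv(e7)=12

after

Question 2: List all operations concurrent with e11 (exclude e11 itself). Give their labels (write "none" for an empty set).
overlap test against e11 [20,21]: concurrent iff the interval meets 20..21
e1 [1,3]: before
e2 [2,4]: before
e3 [5,6]: before
e4 [7,8]: before
e5 [9,10]: before
e6 [11,13]: before
e7 [12,16]: before
e8 [14,15]: before
e9 [17,19]: before
e10 [18,22]: concurrent

e10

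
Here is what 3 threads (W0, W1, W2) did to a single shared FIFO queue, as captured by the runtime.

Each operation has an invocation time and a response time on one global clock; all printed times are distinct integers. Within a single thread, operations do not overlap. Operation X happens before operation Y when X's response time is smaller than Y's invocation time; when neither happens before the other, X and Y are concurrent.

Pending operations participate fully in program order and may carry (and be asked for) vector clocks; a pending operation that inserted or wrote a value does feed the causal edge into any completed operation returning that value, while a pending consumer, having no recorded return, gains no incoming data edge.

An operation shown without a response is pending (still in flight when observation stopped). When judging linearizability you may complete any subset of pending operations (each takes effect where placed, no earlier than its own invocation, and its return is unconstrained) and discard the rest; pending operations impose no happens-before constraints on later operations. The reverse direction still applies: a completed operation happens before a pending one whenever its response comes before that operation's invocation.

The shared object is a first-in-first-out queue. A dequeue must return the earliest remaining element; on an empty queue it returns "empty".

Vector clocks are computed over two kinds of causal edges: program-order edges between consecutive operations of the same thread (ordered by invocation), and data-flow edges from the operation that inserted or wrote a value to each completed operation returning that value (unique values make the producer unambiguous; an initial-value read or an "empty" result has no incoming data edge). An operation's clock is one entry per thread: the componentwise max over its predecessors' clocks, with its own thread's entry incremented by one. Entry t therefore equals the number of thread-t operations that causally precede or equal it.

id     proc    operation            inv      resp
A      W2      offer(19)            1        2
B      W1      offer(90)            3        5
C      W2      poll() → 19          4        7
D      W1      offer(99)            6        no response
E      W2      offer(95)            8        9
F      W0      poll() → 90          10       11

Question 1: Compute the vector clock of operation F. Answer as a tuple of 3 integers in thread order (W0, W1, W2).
(1, 1, 0)

A, invoked 1, has no incoming edges; only W2's bump applies → (0, 0, 1)
B, invoked 3, has no incoming edges; only W1's bump applies → (0, 1, 0)
C (invocation 4): componentwise max over VC(A)=(0, 0, 1), +1 at W2, giving (0, 0, 2)
D (invocation 6): componentwise max over VC(B)=(0, 1, 0), +1 at W1, giving (0, 2, 0)
F (invocation 10): componentwise max over VC(B)=(0, 1, 0), +1 at W0, giving (1, 1, 0)
E (invocation 8): componentwise max over VC(C)=(0, 0, 2), +1 at W2, giving (0, 0, 3)
target: VC(F) = (1, 1, 0)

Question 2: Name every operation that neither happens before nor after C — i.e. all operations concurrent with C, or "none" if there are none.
B, D

C spans [4,7]: anything still running between times 4 and 7 counts as concurrent
A [1,2]: before
B [3,5]: concurrent
D [6,…): concurrent
E [8,9]: after
F [10,11]: after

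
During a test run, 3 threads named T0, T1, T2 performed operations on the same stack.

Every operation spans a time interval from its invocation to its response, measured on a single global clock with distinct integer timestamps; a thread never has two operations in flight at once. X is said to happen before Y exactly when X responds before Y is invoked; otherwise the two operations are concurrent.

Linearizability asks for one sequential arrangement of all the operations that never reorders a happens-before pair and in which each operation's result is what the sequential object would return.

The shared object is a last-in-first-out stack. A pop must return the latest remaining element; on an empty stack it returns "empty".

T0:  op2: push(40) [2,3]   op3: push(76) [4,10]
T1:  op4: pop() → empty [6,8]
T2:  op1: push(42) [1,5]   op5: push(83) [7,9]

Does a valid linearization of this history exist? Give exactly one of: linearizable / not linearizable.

through event 7 a valid linearization exists; event 8 (op4 responding at time 8) ends that
checked exhaustively: 2 real-time-consistent orders of 3 completed operations, zero legal stack replays
every completion of the 2 pending operations (op3, op5) was checked; none linearizes
e.g. op1, op2, op4 (pending dropped): illegal at step 3, since op4 pop() → empty cannot apply there
e.g. op2, op1, op4 (pending dropped): illegal at step 3, since op4 pop() → empty cannot apply there

not linearizable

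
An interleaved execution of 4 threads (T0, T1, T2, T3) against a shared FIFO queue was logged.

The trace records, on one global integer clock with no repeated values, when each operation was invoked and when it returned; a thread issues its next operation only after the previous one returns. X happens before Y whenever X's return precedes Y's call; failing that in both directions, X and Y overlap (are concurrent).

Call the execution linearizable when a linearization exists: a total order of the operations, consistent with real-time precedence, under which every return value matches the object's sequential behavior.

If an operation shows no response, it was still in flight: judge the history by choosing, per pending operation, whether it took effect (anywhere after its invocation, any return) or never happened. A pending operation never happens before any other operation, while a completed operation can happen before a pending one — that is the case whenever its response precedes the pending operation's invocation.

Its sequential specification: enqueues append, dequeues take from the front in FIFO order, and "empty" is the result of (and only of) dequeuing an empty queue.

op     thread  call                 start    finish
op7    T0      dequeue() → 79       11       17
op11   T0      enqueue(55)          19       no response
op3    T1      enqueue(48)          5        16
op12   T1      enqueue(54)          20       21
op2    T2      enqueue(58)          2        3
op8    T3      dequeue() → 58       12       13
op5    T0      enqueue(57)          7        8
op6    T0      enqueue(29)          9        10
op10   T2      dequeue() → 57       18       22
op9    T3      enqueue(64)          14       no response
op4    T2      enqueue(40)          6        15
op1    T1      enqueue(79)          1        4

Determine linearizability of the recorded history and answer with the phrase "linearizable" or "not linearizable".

a witness: op1, op2, op5, op3, op4, op6, op7, op8, op9, op10, op11, op12
after step 1 (op1 enqueue(79)): queue <79>
after step 2 (op2 enqueue(58)): queue <79,58>
after step 3 (op5 enqueue(57)): queue <79,58,57>
after step 4 (op3 enqueue(48)): queue <79,58,57,48>
after step 5 (op4 enqueue(40)): queue <79,58,57,48,40>
after step 6 (op6 enqueue(29)): queue <79,58,57,48,40,29>
after step 7 (op7 dequeue() → 79): queue <58,57,48,40,29>
after step 8 (op8 dequeue() → 58): queue <57,48,40,29>
after step 9 (op9 enqueue(64) (pending, included)): queue <57,48,40,29,64>
after step 10 (op10 dequeue() → 57): queue <48,40,29,64>
after step 11 (op11 enqueue(55) (pending, included)): queue <48,40,29,64,55>
after step 12 (op12 enqueue(54)): queue <48,40,29,64,55,54>

linearizable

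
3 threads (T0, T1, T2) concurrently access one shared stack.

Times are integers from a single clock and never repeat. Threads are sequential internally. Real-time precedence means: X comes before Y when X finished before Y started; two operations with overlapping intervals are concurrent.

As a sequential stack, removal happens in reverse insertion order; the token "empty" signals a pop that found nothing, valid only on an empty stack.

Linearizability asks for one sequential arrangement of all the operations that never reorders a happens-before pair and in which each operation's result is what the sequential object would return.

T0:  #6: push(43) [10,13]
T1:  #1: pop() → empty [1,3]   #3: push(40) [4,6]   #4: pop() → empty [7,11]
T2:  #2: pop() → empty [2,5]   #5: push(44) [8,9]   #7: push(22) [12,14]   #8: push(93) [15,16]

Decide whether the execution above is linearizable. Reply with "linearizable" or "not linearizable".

not linearizable

cut after 10 events: linearizable; cut after 11 events (#4 responds, time 11): not linearizable
real-time-consistent orders of the 5 completed operations: 6 — all fail the stack replay
no escape via the 1 pending operation (#6): every completion choice fails
one such order, #1, #2, #3, #4, #5 (pending dropped), breaks at step 4 where #4 pop() → empty is illegal
one such order, #1, #2, #3, #5, #4 (pending dropped), breaks at step 5 where #4 pop() → empty is illegal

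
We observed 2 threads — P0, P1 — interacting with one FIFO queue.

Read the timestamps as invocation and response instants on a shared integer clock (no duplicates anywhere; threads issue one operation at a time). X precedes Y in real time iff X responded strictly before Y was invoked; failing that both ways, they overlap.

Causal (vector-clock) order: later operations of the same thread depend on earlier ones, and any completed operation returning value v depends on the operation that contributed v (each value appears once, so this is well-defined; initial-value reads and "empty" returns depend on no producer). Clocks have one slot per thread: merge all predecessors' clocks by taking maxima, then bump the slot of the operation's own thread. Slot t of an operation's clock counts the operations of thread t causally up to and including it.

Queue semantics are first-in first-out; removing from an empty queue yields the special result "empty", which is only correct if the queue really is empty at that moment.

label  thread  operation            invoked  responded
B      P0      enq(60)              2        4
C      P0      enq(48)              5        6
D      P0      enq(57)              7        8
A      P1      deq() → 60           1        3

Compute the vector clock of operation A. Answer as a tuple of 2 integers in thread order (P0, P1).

(1, 1)

root op B, invoked 2: fresh clock plus P0's own tick → (1, 0)
A (invocation 1): componentwise max over VC(B)=(1, 0), +1 at P1, giving (1, 1)
C (invocation 5): componentwise max over VC(B)=(1, 0), +1 at P0, giving (2, 0)
D (invocation 7): componentwise max over VC(C)=(2, 0), +1 at P0, giving (3, 0)
target: VC(A) = (1, 1)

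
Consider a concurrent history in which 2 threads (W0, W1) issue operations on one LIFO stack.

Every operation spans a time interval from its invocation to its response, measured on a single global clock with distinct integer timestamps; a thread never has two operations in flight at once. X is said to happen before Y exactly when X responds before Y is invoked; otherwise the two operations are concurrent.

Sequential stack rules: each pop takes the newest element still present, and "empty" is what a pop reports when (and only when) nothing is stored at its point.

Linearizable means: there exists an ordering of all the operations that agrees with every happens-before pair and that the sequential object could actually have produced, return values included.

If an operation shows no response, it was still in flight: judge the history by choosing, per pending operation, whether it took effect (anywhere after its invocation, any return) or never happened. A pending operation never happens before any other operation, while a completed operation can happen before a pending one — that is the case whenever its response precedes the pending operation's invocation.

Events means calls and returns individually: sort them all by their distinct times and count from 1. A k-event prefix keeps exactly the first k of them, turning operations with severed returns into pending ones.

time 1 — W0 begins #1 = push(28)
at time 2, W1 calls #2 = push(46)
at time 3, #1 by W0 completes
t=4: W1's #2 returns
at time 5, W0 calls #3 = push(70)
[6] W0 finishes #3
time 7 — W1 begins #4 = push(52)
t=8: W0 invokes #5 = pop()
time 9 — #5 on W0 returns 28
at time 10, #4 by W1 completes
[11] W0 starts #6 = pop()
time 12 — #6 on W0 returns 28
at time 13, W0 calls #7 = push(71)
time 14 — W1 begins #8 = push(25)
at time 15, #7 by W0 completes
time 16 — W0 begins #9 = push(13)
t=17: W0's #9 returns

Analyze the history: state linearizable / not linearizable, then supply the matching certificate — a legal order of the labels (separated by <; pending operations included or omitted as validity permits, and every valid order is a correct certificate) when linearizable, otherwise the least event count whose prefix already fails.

not linearizable — minimal violating prefix: 9 events

cut after 8 events: linearizable; cut after 9 events (#5 responds, time 9): not linearizable
2 orders of the 4 completed LIFO stack ops respect real time; none is legal
every completion of the 1 pending operation (#4) was checked; none linearizes
sample order #1, #2, #3, #5 (pending dropped) stalls at step 4 — #5 pop() → 28 has no legal effect
sample order #2, #1, #3, #5 (pending dropped) stalls at step 4 — #5 pop() → 28 has no legal effect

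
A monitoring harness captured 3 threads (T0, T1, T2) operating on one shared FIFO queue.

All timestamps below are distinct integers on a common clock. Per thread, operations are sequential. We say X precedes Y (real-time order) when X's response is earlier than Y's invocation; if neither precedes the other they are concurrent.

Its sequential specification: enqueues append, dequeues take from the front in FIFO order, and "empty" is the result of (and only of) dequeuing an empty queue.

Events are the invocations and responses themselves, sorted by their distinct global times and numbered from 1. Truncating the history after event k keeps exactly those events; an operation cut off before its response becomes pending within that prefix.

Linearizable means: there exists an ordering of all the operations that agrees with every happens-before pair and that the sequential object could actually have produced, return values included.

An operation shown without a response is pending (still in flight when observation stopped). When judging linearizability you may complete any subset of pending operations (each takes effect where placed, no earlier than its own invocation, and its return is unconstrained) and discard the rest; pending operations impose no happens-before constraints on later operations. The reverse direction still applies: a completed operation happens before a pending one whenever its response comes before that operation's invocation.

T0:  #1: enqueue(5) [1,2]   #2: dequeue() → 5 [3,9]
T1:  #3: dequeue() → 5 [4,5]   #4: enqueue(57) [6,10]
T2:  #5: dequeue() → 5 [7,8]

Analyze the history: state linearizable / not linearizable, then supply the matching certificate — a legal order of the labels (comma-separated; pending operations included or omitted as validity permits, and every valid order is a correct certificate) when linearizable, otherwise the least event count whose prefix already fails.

already the first 8 events (up to #5's response at time 8) admit no linearization; the first 7 still do
exhaustive check: the 3 completed FIFO queue ops admit one real-time order; illegal
completion choices over the 2 pending operations (#2, #4) were checked; none helps
one such order, #1, #3, #5 (pending dropped), breaks at step 3 where #5 dequeue() → 5 is illegal

not linearizable — minimal violating prefix: 8 events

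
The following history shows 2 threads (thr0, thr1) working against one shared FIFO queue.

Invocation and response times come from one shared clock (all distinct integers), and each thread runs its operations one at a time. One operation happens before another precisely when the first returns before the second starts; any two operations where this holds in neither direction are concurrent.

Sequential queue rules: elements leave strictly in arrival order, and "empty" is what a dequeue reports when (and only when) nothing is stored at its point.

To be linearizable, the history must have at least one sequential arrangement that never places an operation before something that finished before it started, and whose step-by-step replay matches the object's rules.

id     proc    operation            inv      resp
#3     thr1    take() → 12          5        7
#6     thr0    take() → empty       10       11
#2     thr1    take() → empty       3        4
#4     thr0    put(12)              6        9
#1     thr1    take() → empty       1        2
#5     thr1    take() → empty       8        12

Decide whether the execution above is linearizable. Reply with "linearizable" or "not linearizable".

linearizable

witness order: #1, #2, #4, #3, #5, #6
after step 1 (#1 take() → empty): queue <>
after step 2 (#2 take() → empty): queue <>
after step 3 (#4 put(12)): queue <12>
after step 4 (#3 take() → 12): queue <>
after step 5 (#5 take() → empty): queue <>
after step 6 (#6 take() → empty): queue <>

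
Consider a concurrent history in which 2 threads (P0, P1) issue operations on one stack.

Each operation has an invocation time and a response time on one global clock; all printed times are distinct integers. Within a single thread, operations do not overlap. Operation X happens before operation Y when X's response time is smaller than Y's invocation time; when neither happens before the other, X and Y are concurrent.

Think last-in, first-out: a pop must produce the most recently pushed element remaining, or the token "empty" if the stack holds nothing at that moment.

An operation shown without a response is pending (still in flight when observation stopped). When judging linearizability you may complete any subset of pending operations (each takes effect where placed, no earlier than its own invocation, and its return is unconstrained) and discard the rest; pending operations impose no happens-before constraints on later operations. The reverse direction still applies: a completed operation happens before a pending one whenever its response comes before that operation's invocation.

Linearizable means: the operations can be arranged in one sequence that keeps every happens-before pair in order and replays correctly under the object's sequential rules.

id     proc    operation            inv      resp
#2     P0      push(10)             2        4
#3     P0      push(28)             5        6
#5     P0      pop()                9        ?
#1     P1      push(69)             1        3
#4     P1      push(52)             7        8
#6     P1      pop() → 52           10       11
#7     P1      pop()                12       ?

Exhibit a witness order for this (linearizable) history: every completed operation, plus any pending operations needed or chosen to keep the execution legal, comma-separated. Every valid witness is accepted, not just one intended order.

after step 1 (#1 push(69)): stack <69>
after step 2 (#2 push(10)): stack <69,10>
after step 3 (#3 push(28)): stack <69,10,28>
after step 4 (#4 push(52)): stack <69,10,28,52>
after step 5 (#6 pop() → 52): stack <69,10,28>

#1, #2, #3, #4, #6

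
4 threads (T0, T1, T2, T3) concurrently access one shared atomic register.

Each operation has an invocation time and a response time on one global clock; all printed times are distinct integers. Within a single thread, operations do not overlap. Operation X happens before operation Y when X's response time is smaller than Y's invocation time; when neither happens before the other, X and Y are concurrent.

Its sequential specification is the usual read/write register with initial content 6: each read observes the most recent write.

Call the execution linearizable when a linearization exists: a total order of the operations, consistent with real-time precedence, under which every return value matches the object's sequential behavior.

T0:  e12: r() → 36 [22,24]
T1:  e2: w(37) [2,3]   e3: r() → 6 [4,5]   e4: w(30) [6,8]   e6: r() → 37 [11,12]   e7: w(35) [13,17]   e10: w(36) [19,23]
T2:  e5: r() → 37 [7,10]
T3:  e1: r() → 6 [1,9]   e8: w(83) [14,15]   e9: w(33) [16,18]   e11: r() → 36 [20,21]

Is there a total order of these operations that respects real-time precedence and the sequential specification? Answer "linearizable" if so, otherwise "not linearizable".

not linearizable

through event 4 a valid linearization exists; event 5 (e3 responding at time 5) ends that
a single order respects real time; the 2 completed atomic register operations fail replay along it
no completion choice of the 1 pending operation (e1) rescues it — every subset was tried
take e2, e3 (pending dropped): step 2 already fails, because e3 r() → 6 cannot occur there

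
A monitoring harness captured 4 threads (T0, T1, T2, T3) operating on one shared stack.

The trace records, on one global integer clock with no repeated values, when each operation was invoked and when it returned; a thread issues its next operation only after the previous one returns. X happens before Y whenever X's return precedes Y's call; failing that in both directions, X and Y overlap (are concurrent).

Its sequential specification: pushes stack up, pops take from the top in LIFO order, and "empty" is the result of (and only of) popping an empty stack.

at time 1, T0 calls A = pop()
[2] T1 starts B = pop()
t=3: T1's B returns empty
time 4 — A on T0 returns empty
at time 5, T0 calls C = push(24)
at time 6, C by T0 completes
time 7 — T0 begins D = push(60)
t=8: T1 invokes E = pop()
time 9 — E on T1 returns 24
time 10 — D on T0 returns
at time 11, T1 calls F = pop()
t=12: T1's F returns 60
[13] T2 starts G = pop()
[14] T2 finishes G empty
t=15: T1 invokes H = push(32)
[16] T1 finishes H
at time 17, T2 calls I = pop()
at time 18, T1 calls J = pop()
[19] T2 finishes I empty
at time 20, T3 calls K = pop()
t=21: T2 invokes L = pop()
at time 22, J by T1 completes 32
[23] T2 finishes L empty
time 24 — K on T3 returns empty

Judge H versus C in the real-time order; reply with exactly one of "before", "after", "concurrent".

after

H spans [15,16], C spans [5,6]
resp(C)=6 < inv(H)=15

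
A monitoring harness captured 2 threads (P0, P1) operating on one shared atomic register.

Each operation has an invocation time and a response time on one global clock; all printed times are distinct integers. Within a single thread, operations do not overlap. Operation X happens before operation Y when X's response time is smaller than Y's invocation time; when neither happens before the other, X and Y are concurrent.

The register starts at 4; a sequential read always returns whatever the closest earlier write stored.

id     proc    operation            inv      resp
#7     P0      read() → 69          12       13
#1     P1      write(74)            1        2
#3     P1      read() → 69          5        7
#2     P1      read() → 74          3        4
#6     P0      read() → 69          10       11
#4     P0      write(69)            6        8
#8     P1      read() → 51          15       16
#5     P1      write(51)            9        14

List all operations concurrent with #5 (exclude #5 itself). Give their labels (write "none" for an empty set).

#5 spans [9,14]: anything still running between times 9 and 14 counts as concurrent
#1 [1,2]: before
#2 [3,4]: before
#3 [5,7]: before
#4 [6,8]: before
#6 [10,11]: concurrent
#7 [12,13]: concurrent
#8 [15,16]: after

#6, #7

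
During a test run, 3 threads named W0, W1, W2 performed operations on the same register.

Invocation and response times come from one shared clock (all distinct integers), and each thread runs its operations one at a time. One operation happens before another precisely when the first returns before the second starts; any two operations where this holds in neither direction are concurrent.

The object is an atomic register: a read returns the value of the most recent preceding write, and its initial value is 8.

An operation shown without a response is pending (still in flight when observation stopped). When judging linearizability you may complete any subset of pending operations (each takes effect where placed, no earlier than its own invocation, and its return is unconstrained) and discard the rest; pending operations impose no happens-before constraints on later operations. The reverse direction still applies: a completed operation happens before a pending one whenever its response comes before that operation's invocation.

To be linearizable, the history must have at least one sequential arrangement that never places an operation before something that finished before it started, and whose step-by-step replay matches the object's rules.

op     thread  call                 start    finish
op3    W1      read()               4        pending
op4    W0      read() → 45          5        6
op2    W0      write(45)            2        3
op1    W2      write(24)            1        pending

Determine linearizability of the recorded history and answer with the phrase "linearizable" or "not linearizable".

linearizable

a witness: op1, op2, op3, op4
after step 1 (op1 write(24) (pending, included)): value 24
after step 2 (op2 write(45)): value 45
after step 3 (op3 read() (pending, included)): value 45
after step 4 (op4 read() → 45): value 45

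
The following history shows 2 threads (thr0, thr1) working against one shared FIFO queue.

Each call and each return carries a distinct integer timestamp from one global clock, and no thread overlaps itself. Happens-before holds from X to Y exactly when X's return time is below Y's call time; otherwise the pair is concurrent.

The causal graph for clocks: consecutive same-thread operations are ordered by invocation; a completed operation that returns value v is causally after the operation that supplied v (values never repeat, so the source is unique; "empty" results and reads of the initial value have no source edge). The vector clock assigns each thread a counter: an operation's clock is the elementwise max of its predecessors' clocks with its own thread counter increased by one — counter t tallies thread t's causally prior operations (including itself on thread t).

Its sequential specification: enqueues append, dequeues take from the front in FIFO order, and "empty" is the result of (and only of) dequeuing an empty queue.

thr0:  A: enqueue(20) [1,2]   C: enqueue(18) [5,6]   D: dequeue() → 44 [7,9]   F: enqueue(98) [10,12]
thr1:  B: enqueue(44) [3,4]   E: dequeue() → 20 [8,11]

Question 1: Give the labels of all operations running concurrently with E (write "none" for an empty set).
Answer: D, F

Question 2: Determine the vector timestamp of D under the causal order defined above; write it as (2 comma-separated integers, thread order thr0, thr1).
Answer: (3, 1)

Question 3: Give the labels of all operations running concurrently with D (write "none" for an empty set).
Answer: E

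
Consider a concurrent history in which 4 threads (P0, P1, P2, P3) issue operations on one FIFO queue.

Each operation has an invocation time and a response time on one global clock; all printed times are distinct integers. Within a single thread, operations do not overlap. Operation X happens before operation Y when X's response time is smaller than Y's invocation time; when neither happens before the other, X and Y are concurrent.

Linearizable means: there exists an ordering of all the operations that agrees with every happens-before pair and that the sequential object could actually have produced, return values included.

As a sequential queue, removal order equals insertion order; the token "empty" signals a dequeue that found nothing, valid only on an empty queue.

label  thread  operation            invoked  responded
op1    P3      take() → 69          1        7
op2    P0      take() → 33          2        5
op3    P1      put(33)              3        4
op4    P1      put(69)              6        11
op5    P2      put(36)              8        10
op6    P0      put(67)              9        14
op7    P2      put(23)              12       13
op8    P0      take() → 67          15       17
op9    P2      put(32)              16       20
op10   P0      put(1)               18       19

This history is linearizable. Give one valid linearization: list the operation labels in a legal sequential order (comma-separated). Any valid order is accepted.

op3, op2, op4, op1, op6, op5, op7, op8, op9, op10

1. op3 put(33), leaving queue <33>
2. op2 take() → 33, leaving queue <>
3. op4 put(69), leaving queue <69>
4. op1 take() → 69, leaving queue <>
5. op6 put(67), leaving queue <67>
6. op5 put(36), leaving queue <67,36>
7. op7 put(23), leaving queue <67,36,23>
8. op8 take() → 67, leaving queue <36,23>
9. op9 put(32), leaving queue <36,23,32>
10. op10 put(1), leaving queue <36,23,32,1>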